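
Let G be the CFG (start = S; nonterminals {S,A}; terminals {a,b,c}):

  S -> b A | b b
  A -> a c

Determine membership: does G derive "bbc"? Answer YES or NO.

CNF form of G:
  S -> T2 A | T2 T2
  A -> T0 T1
  T0 -> a
  T1 -> c
  T2 -> b

CYK fill:
  T[0,0] 'b' = {T2}  orig:{}
  T[1,1] 'b' = {T2}  orig:{}
  T[2,2] 'c' = {T1}  orig:{}
  T[0,1] 'bb' = {S}
  T[1,2] 'bc' = ∅
  T[0,2] 'bbc' = ∅

S ∉ T[0,2] ⇒ NO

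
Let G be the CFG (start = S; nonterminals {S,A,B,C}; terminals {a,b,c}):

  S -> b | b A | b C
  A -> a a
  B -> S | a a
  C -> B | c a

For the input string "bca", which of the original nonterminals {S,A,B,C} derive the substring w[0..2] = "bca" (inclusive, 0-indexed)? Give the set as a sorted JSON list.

CNF form of G:
  S -> T1 A | T1 C | b
  A -> T0 T0
  B -> T0 T0 | T1 A | T1 C | b
  C -> T0 T0 | T1 A | T1 C | T2 T0 | b
  T0 -> a
  T1 -> b
  T2 -> c

CYK table (by increasing span) (cells [i..j] with 0 ≤ i ≤ j ≤ 2 only):
  [0..0]={B,C,S,T1}  "b"  orig:{B,C,S}
  [1..1]={T2}  "c"  orig:{}
  [2..2]={T0}  "a"  orig:{}
  [0..1]=∅  "bc"
  [1..2]={C}  "ca"
  [0..2]={B,C,S}  "bca"

Original NTs in T[0,2] deriving "bca": ["B", "C", "S"]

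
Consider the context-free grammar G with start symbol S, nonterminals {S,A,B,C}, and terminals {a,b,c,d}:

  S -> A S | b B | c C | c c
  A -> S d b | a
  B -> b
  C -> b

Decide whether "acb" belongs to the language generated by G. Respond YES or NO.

CNF form of G:
  S -> A S | T1 B | T2 C | T2 T2
  A -> S X3 | a
  B -> b
  C -> b
  T0 -> d
  T1 -> b
  T2 -> c
  X3 -> T0 T1

CYK fill:
  T[0,0] 'a' = {A}
  T[1,1] 'c' = {T2}  orig:{}
  T[2,2] 'b' = {B,C,T1}  orig:{B,C}
  T[0,1] 'ac' = ∅
  T[1,2] 'cb' = {S}
  T[0,2] 'acb' = {S}

S ∈ T[0,2] ⇒ YES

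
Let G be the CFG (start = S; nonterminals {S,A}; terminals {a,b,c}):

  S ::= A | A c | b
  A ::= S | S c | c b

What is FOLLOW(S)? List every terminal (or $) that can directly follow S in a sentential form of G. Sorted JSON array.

Compute FIRST by fixpoint:
pass 1:
  A via A→c b: +{c}
  S via S→A: +{c}
  S via S→b: +{b}
  FIRST(S)={b,c}  FIRST(A)={c}
pass 2:
  A via A→S: +{b}
  FIRST(S)={b,c}  FIRST(A)={b,c}
pass 3: done
  FIRST(S)={b,c}  FIRST(A)={b,c}

Compute FOLLOW by fixpoint:
initialize: $ ∈ FOLLOW(S)
pass 1:
  A→S c: FOLLOW(S) ⊇ FIRST(c) = {c}; new: +{c}
  S→A: FOLLOW(A) ⊇ FOLLOW(S) ⊇ {$,c}; new: +{$,c}
  FOLLOW[S]={$,c}  FOLLOW[A]={$,c}
pass 2: (stable)
  FOLLOW[S]={$,c}  FOLLOW[A]={$,c}

FOLLOW(S) = ["$", "c"]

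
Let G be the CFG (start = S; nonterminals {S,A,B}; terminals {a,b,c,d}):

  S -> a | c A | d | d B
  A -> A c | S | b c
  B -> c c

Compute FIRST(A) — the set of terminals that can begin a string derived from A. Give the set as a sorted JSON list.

FIRST sets, iterate to fixpoint:
round 1:
  A via A→b c: +{b}
  B via B→c c: +{c}
  S via S→a: +{a}
  S via S→c A: +{c}
  S via S→d: +{d}
  FIRST[S]={a,c,d}  FIRST[A]={b}  FIRST[B]={c}
round 2:
  A via A→S: +{a,c,d}
  FIRST[S]={a,c,d}  FIRST[A]={a,b,c,d}  FIRST[B]={c}
round 3: — fixpoint
  FIRST[S]={a,c,d}  FIRST[A]={a,b,c,d}  FIRST[B]={c}

FIRST(A) = ["a", "b", "c", "d"]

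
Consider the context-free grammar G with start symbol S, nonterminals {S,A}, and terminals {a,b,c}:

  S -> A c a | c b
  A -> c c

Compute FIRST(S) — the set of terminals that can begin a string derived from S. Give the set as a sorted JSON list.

FIRST sets, iterate to fixpoint:
[1]
  A via A→c c: +{c}
  S via S→A c a: +{c}
  FIRST[S]={c}  FIRST[A]={c}
[2] (no change)
  FIRST[S]={c}  FIRST[A]={c}

FIRST(S) = ["c"]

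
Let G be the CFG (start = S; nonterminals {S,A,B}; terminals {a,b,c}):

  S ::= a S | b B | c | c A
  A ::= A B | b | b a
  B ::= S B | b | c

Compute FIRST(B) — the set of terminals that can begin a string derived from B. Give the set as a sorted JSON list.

FIRST sets, iterate to fixpoint:
round 1:
  A via A→b: +{b}
  B via B→b: +{b}
  B via B→c: +{c}
  S via S→a S: +{a}
  S via S→b B: +{b}
  S via S→c: +{c}
  FIRST[S]={a,b,c}  FIRST[A]={b}  FIRST[B]={b,c}
round 2:
  B via B→S B: +{a}
  FIRST[S]={a,b,c}  FIRST[A]={b}  FIRST[B]={a,b,c}
round 3: — fixpoint
  FIRST[S]={a,b,c}  FIRST[A]={b}  FIRST[B]={a,b,c}

FIRST(B) = ["a", "b", "c"]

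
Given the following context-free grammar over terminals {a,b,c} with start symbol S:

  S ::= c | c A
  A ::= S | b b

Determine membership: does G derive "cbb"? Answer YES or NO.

Convert to CNF:
  S -> T1 A | c
  A -> T0 T0 | T1 A | c
  T0 -> b
  T1 -> c

CYK table (by increasing span):
  T[0,0] 'c' = {A,S,T1}  orig:{A,S}
  T[1,1] 'b' = {T0}  orig:{}
  T[2,2] 'b' = {T0}  orig:{}
  T[0,1] 'cb' = ∅
  T[1,2] 'bb' = {A}
  T[0,2] 'cbb' = {A,S}

S ∈ T[0,2] ⇒ YES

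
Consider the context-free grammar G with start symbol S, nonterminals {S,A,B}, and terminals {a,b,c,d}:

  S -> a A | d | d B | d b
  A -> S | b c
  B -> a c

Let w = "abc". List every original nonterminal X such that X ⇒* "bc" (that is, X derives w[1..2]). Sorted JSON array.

CNF form of G:
  S -> T0 A | T3 B | T3 T1 | d
  A -> T0 A | T1 T2 | T3 B | T3 T1 | d
  B -> T0 T2
  T0 -> a
  T1 -> b
  T2 -> c
  T3 -> d

CYK fill, restricted to cells inside w[1..2]:
  [1..1]={T1}  "b"  orig:{}
  [2..2]={T2}  "c"  orig:{}
  [1..2]={A}  "bc"

Original NTs in T[1,2] deriving "bc": ["A"]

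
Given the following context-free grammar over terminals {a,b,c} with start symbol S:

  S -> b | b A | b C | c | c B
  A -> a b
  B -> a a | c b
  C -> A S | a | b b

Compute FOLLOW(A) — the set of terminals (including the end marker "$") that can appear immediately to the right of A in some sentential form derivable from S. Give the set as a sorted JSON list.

FIRST sets, iterate to fixpoint:
round 1:
  A via A→a b: +{a}
  B via B→a a: +{a}
  B via B→c b: +{c}
  C via C→A S: +{a}
  C via C→b b: +{b}
  S via S→b: +{b}
  S via S→c: +{c}
  S: {b,c}  A: {a}  B: {a,c}  C: {a,b}
round 2: — fixpoint
  S: {b,c}  A: {a}  B: {a,c}  C: {a,b}

FOLLOW sets:
FOLLOW(S) := {$}
[1]
  C→A S: FOLLOW(A) ⊇ FIRST(S) = {b,c}; new: +{b,c}
  S→b A: FOLLOW(A) ⊇ FOLLOW(S) ⊇ {$}; new: +{$}
  S→b C: FOLLOW(C) ⊇ FOLLOW(S) ⊇ {$}; new: +{$}
  S→c B: FOLLOW(B) ⊇ FOLLOW(S) ⊇ {$}; new: +{$}
  FOLLOW[S]={$}  FOLLOW[A]={$,b,c}  FOLLOW[B]={$}  FOLLOW[C]={$}
[2] (no change)
  FOLLOW[S]={$}  FOLLOW[A]={$,b,c}  FOLLOW[B]={$}  FOLLOW[C]={$}

FOLLOW(A) = ["$", "b", "c"]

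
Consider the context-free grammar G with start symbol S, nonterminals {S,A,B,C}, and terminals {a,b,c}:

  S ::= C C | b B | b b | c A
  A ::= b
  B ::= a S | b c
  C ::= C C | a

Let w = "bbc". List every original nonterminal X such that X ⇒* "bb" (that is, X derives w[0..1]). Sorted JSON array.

CNF form of G:
  S -> C C | T1 B | T1 T1 | T2 A
  A -> b
  B -> T0 S | T1 T2
  C -> C C | a
  T0 -> a
  T1 -> b
  T2 -> c

CYK table (by increasing span) (cells [i..j] with 0 ≤ i ≤ j ≤ 1 only):
  cell(0,0) b: {A,T1}  orig:{A}
  cell(1,1) b: {A,T1}  orig:{A}
  cell(0,1) bb: {S}

Original NTs in T[0,1] deriving "bb": ["S"]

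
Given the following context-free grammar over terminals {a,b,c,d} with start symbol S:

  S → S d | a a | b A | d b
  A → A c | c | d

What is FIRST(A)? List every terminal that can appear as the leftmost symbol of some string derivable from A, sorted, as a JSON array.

FIRST sets, iterate to fixpoint:
[1]
  A via A→c: +{c}
  A via A→d: +{d}
  S via S→a a: +{a}
  S via S→b A: +{b}
  S via S→d b: +{d}
  S: {a,b,d}  A: {c,d}
[2] done
  S: {a,b,d}  A: {c,d}

FIRST(A) = ["c", "d"]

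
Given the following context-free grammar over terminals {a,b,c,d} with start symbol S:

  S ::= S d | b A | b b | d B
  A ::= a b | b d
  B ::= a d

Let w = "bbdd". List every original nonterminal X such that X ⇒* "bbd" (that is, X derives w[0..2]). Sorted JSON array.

Convert to CNF:
  S -> S T2 | T1 A | T1 T1 | T2 B
  A -> T0 T1 | T1 T2
  B -> T0 T2
  T0 -> a
  T1 -> b
  T2 -> d

CYK table (by increasing span) — only the sub-triangle for w[0..2]:
  [0..0]={T1}  "b"  orig:{}
  [1..1]={T1}  "b"  orig:{}
  [2..2]={T2}  "d"  orig:{}
  [0..1]={S}  "bb"
  [1..2]={A}  "bd"
  [0..2]={S}  "bbd"

Original NTs in T[0,2] deriving "bbd": ["S"]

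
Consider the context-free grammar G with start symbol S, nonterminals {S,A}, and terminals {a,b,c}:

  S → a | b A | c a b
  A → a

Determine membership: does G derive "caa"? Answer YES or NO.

CNF form of G:
  S -> T0 A | T1 X3 | a
  A -> a
  T0 -> b
  T1 -> c
  T2 -> a
  X3 -> T2 T0

CYK table (by increasing span):
  cell(0,0) c: {T1}  orig:{}
  cell(1,1) a: {A,S,T2}  orig:{A,S}
  cell(2,2) a: {A,S,T2}  orig:{A,S}
  cell(0,1) ca: ∅
  cell(1,2) aa: ∅
  cell(0,2) caa: ∅

S ∉ T[0,2] ⇒ NO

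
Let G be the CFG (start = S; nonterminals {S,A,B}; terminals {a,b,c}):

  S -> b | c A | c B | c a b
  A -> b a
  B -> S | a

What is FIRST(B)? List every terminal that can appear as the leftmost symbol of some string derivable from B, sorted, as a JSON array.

FIRST sets, iterate to fixpoint:
[1]
  A via A→b a: +{b}
  B via B→a: +{a}
  S via S→b: +{b}
  S via S→c A: +{c}
  FIRST(S)={b,c}  FIRST(A)={b}  FIRST(B)={a}
[2]
  B via B→S: +{b,c}
  FIRST(S)={b,c}  FIRST(A)={b}  FIRST(B)={a,b,c}
[3] — fixpoint
  FIRST(S)={b,c}  FIRST(A)={b}  FIRST(B)={a,b,c}

FIRST(B) = ["a", "b", "c"]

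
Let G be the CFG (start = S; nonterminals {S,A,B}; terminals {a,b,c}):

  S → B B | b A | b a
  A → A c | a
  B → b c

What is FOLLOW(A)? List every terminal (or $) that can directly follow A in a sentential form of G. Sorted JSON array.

Compute FIRST by fixpoint:
round 1:
  A via A→a: +{a}
  B via B→b c: +{b}
  S via S→B B: +{b}
  FIRST[S]={b}  FIRST[A]={a}  FIRST[B]={b}
round 2: (no change)
  FIRST[S]={b}  FIRST[A]={a}  FIRST[B]={b}

FOLLOW iteration:
FOLLOW(S) := {$}
[1]
  A→A c: FOLLOW(A) ⊇ FIRST(c) = {c}; new: +{c}
  S→B B: FOLLOW(B) ⊇ FIRST(B) = {b}; new: +{b}
  S→B B: FOLLOW(B) ⊇ FOLLOW(S) ⊇ {$}; new: +{$}
  S→b A: FOLLOW(A) ⊇ FOLLOW(S) ⊇ {$}; new: +{$}
  FOLLOW(S)={$}  FOLLOW(A)={$,c}  FOLLOW(B)={$,b}
[2] — fixpoint
  FOLLOW(S)={$}  FOLLOW(A)={$,c}  FOLLOW(B)={$,b}

FOLLOW(A) = ["$", "c"]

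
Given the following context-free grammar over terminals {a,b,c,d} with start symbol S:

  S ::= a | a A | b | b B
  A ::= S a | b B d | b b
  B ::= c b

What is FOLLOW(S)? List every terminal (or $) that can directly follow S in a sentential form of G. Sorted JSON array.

FIRST sets, iterate to fixpoint:
iter 1:
  A via A→b B d: +{b}
  B via B→c b: +{c}
  S via S→a: +{a}
  S via S→b: +{b}
  FIRST[S]={a,b}  FIRST[A]={b}  FIRST[B]={c}
iter 2:
  A via A→S a: +{a}
  FIRST[S]={a,b}  FIRST[A]={a,b}  FIRST[B]={c}
iter 3: (no change)
  FIRST[S]={a,b}  FIRST[A]={a,b}  FIRST[B]={c}

FOLLOW sets:
seed FOLLOW(S) with $
[1]
  A→S a: FOLLOW(S) ⊇ FIRST(a) = {a}; new: +{a}
  A→b B d: FOLLOW(B) ⊇ FIRST(d) = {d}; new: +{d}
  S→a A: FOLLOW(A) ⊇ FOLLOW(S) ⊇ {$,a}; new: +{$,a}
  S→b B: FOLLOW(B) ⊇ FOLLOW(S) ⊇ {$,a}; new: +{$,a}
  S: {$,a}  A: {$,a}  B: {$,a,d}
[2] done
  S: {$,a}  A: {$,a}  B: {$,a,d}

FOLLOW(S) = ["$", "a"]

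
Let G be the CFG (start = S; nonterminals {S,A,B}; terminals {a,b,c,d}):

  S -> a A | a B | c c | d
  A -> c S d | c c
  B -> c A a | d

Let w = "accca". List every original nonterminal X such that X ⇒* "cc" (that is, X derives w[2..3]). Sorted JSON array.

Convert to CNF:
  S -> T0 T0 | T2 A | T2 B | d
  A -> T0 T0 | T0 X3
  B -> T0 X4 | d
  T0 -> c
  T1 -> d
  T2 -> a
  X3 -> S T1
  X4 -> A T2

CYK table (by increasing span) — only the sub-triangle for w[2..3]:
  cell(2,2) c: {T0}  orig:{}
  cell(3,3) c: {T0}  orig:{}
  cell(2,3) cc: {A,S}

Original NTs in T[2,3] deriving "cc": ["A", "S"]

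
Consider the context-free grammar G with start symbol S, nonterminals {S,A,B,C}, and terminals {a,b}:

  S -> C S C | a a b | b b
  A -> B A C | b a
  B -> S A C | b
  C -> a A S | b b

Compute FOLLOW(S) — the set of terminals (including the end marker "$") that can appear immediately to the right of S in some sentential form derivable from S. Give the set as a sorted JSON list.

FIRST iteration:
[1]
  A via A→b a: +{b}
  B via B→b: +{b}
  C via C→a A S: +{a}
  C via C→b b: +{b}
  S via S→C S C: +{a,b}
  FIRST(S)={a,b}  FIRST(A)={b}  FIRST(B)={b}  FIRST(C)={a,b}
[2]
  B via B→S A C: +{a}
  FIRST(S)={a,b}  FIRST(A)={b}  FIRST(B)={a,b}  FIRST(C)={a,b}
[3]
  A via A→B A C: +{a}
  FIRST(S)={a,b}  FIRST(A)={a,b}  FIRST(B)={a,b}  FIRST(C)={a,b}
[4] — fixpoint
  FIRST(S)={a,b}  FIRST(A)={a,b}  FIRST(B)={a,b}  FIRST(C)={a,b}

FOLLOW sets:
FOLLOW(S) := {$}
pass 1:
  A→B A C: FOLLOW(B) ⊇ FIRST(A) = {a,b}; new: +{a,b}
  A→B A C: FOLLOW(A) ⊇ FIRST(C) = {a,b}; new: +{a,b}
  A→B A C: FOLLOW(C) ⊇ FOLLOW(A) ⊇ {a,b}; new: +{a,b}
  B→S A C: FOLLOW(S) ⊇ FIRST(A) = {a,b}; new: +{a,b}
  S→C S C: FOLLOW(C) ⊇ FOLLOW(S) ⊇ {$,a,b}; new: +{$}
  FOLLOW(S)={$,a,b}  FOLLOW(A)={a,b}  FOLLOW(B)={a,b}  FOLLOW(C)={$,a,b}
pass 2: done
  FOLLOW(S)={$,a,b}  FOLLOW(A)={a,b}  FOLLOW(B)={a,b}  FOLLOW(C)={$,a,b}

FOLLOW(S) = ["$", "a", "b"]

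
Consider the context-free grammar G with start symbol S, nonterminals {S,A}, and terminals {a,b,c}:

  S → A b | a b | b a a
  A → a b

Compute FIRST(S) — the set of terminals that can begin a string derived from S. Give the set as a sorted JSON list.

FIRST sets, iterate to fixpoint:
pass 1:
  A via A→a b: +{a}
  S via S→A b: +{a}
  S via S→b a a: +{b}
  FIRST[S]={a,b}  FIRST[A]={a}
pass 2: done
  FIRST[S]={a,b}  FIRST[A]={a}

FIRST(S) = ["a", "b"]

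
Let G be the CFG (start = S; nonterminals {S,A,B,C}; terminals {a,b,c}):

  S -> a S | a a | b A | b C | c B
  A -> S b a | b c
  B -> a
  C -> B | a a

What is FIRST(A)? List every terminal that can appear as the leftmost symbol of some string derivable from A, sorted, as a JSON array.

FIRST sets, iterate to fixpoint:
pass 1:
  A via A→b c: +{b}
  B via B→a: +{a}
  C via C→B: +{a}
  S via S→a S: +{a}
  S via S→b A: +{b}
  S via S→c B: +{c}
  FIRST[S]={a,b,c}  FIRST[A]={b}  FIRST[B]={a}  FIRST[C]={a}
pass 2:
  A via A→S b a: +{a,c}
  FIRST[S]={a,b,c}  FIRST[A]={a,b,c}  FIRST[B]={a}  FIRST[C]={a}
pass 3: done
  FIRST[S]={a,b,c}  FIRST[A]={a,b,c}  FIRST[B]={a}  FIRST[C]={a}

FIRST(A) = ["a", "b", "c"]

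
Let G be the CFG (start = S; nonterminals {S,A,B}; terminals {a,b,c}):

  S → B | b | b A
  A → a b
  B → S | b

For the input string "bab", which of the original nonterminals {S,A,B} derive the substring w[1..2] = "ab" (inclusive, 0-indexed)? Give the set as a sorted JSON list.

Convert to CNF:
  S -> T1 A | b
  A -> T0 T1
  B -> T1 A | b
  T0 -> a
  T1 -> b

CYK table (by increasing span), restricted to cells inside w[1..2]:
  [1..1]={T0}  "a"  orig:{}
  [2..2]={B,S,T1}  "b"  orig:{B,S}
  [1..2]={A}  "ab"

Original NTs in T[1,2] deriving "ab": ["A"]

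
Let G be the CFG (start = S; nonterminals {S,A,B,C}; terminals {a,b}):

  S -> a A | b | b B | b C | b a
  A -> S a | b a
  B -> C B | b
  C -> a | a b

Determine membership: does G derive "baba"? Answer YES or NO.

Convert to CNF:
  S -> T0 A | T1 B | T1 C | T1 T0 | b
  A -> S T0 | T1 T0
  B -> C B | b
  C -> T0 T1 | a
  T0 -> a
  T1 -> b

Fill CYK table bottom-up:
  T[0,0] 'b' = {B,S,T1}  orig:{B,S}
  T[1,1] 'a' = {C,T0}  orig:{C}
  T[2,2] 'b' = {B,S,T1}  orig:{B,S}
  T[3,3] 'a' = {C,T0}  orig:{C}
  T[0,1] 'ba' = {A,S}
  T[1,2] 'ab' = {B,C}
  T[2,3] 'ba' = {A,S}
  T[0,2] 'bab' = {S}
  T[1,3] 'aba' = {S}
  T[0,3] 'baba' = {A}

S ∉ T[0,3] ⇒ NO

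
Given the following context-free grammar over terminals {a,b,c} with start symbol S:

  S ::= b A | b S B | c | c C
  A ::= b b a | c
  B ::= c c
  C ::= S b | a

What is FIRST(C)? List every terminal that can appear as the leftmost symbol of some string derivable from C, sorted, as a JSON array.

FIRST sets, iterate to fixpoint:
[1]
  A via A→b b a: +{b}
  A via A→c: +{c}
  B via B→c c: +{c}
  C via C→a: +{a}
  S via S→b A: +{b}
  S via S→c: +{c}
  FIRST[S]={b,c}  FIRST[A]={b,c}  FIRST[B]={c}  FIRST[C]={a}
[2]
  C via C→S b: +{b,c}
  FIRST[S]={b,c}  FIRST[A]={b,c}  FIRST[B]={c}  FIRST[C]={a,b,c}
[3] done
  FIRST[S]={b,c}  FIRST[A]={b,c}  FIRST[B]={c}  FIRST[C]={a,b,c}

FIRST(C) = ["a", "b", "c"]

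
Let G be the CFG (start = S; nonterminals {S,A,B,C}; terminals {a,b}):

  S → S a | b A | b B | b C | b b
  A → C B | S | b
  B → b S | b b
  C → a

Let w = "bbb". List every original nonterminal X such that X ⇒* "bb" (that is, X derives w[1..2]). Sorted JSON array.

CNF form of G:
  S -> S T0 | T1 A | T1 B | T1 C | T1 T1
  A -> C B | S T0 | T1 A | T1 B | T1 C | T1 T1 | b
  B -> T1 S | T1 T1
  C -> a
  T0 -> a
  T1 -> b

CYK table (by increasing span) (cells [i..j] with 1 ≤ i ≤ j ≤ 2 only):
  T[1,1] 'b' = {A,T1}  orig:{A}
  T[2,2] 'b' = {A,T1}  orig:{A}
  T[1,2] 'bb' = {A,B,S}

Original NTs in T[1,2] deriving "bb": ["A", "B", "S"]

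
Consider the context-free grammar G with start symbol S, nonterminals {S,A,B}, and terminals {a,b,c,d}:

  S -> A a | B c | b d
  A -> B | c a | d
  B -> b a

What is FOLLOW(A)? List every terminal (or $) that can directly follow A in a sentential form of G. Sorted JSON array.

Compute FIRST by fixpoint:
[1]
  A via A→c a: +{c}
  A via A→d: +{d}
  B via B→b a: +{b}
  S via S→A a: +{c,d}
  S via S→B c: +{b}
  S: {b,c,d}  A: {c,d}  B: {b}
[2]
  A via A→B: +{b}
  S: {b,c,d}  A: {b,c,d}  B: {b}
[3] — fixpoint
  S: {b,c,d}  A: {b,c,d}  B: {b}

FOLLOW iteration:
FOLLOW(S) := {$}
[1]
  S→A a: FOLLOW(A) ⊇ FIRST(a) = {a}; new: +{a}
  S→B c: FOLLOW(B) ⊇ FIRST(c) = {c}; new: +{c}
  FOLLOW[S]={$}  FOLLOW[A]={a}  FOLLOW[B]={c}
[2]
  A→B: FOLLOW(B) ⊇ FOLLOW(A) ⊇ {a}; new: +{a}
  FOLLOW[S]={$}  FOLLOW[A]={a}  FOLLOW[B]={a,c}
[3] done
  FOLLOW[S]={$}  FOLLOW[A]={a}  FOLLOW[B]={a,c}

FOLLOW(A) = ["a"]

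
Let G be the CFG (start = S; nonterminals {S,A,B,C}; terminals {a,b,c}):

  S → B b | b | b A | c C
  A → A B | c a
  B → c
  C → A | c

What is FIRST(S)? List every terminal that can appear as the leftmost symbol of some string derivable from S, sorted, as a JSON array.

FIRST iteration:
[1]
  A via A→c a: +{c}
  B via B→c: +{c}
  C via C→A: +{c}
  S via S→B b: +{c}
  S via S→b: +{b}
  FIRST[S]={b,c}  FIRST[A]={c}  FIRST[B]={c}  FIRST[C]={c}
[2] (no change)
  FIRST[S]={b,c}  FIRST[A]={c}  FIRST[B]={c}  FIRST[C]={c}

FIRST(S) = ["b", "c"]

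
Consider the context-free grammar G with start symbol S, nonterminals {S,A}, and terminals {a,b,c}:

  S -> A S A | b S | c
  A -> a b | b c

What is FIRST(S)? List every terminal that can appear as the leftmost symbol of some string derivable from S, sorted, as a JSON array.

Compute FIRST by fixpoint:
iter 1:
  A via A→a b: +{a}
  A via A→b c: +{b}
  S via S→A S A: +{a,b}
  S via S→c: +{c}
  FIRST[S]={a,b,c}  FIRST[A]={a,b}
iter 2: — fixpoint
  FIRST[S]={a,b,c}  FIRST[A]={a,b}

FIRST(S) = ["a", "b", "c"]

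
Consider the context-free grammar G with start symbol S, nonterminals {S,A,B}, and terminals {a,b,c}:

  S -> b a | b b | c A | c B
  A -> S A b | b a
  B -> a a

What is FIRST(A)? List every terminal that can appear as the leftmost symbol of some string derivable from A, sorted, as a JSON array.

Compute FIRST by fixpoint:
iter 1:
  A via A→b a: +{b}
  B via B→a a: +{a}
  S via S→b a: +{b}
  S via S→c A: +{c}
  FIRST[S]={b,c}  FIRST[A]={b}  FIRST[B]={a}
iter 2:
  A via A→S A b: +{c}
  FIRST[S]={b,c}  FIRST[A]={b,c}  FIRST[B]={a}
iter 3: — fixpoint
  FIRST[S]={b,c}  FIRST[A]={b,c}  FIRST[B]={a}

FIRST(A) = ["b", "c"]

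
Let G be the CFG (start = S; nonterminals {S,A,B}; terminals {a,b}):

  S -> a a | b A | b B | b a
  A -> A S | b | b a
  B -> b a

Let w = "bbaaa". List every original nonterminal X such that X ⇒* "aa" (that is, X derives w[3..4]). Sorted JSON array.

CNF form of G:
  S -> T0 A | T0 B | T0 T1 | T1 T1
  A -> A S | T0 T1 | b
  B -> T0 T1
  T0 -> b
  T1 -> a

CYK fill — only the sub-triangle for w[3..4]:
  T[3,3] 'a' = {T1}  orig:{}
  T[4,4] 'a' = {T1}  orig:{}
  T[3,4] 'aa' = {S}

Original NTs in T[3,4] deriving "aa": ["S"]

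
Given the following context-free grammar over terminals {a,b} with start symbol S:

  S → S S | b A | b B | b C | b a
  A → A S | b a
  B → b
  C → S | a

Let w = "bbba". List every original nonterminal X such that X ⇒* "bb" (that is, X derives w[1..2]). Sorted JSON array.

CNF form of G:
  S -> S S | T0 A | T0 B | T0 C | T0 T1
  A -> A S | T0 T1
  B -> b
  C -> S S | T0 A | T0 B | T0 C | T0 T1 | a
  T0 -> b
  T1 -> a

Fill CYK table bottom-up, restricted to cells inside w[1..2]:
  [1..1]={B,T0}  "b"  orig:{B}
  [2..2]={B,T0}  "b"  orig:{B}
  [1..2]={C,S}  "bb"

Original NTs in T[1,2] deriving "bb": ["C", "S"]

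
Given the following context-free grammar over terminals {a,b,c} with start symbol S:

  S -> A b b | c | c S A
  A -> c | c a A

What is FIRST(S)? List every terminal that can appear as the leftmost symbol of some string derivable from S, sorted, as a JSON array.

FIRST iteration:
round 1:
  A via A→c: +{c}
  S via S→A b b: +{c}
  S: {c}  A: {c}
round 2: done
  S: {c}  A: {c}

FIRST(S) = ["c"]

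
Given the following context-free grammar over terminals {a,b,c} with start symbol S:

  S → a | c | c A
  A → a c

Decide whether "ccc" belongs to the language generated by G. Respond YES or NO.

Convert to CNF:
  S -> T1 A | a | c
  A -> T0 T1
  T0 -> a
  T1 -> c

CYK table (by increasing span):
  T[0,0] 'c' = {S,T1}  orig:{S}
  T[1,1] 'c' = {S,T1}  orig:{S}
  T[2,2] 'c' = {S,T1}  orig:{S}
  T[0,1] 'cc' = ∅
  T[1,2] 'cc' = ∅
  T[0,2] 'ccc' = ∅

S ∉ T[0,2] ⇒ NO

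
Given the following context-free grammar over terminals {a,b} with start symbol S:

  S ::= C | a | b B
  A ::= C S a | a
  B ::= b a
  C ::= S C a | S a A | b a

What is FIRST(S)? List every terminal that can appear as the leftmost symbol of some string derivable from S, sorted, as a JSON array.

FIRST sets, iterate to fixpoint:
iter 1:
  A via A→a: +{a}
  B via B→b a: +{b}
  C via C→b a: +{b}
  S via S→C: +{b}
  S via S→a: +{a}
  FIRST(S)={a,b}  FIRST(A)={a}  FIRST(B)={b}  FIRST(C)={b}
iter 2:
  A via A→C S a: +{b}
  C via C→S C a: +{a}
  FIRST(S)={a,b}  FIRST(A)={a,b}  FIRST(B)={b}  FIRST(C)={a,b}
iter 3: done
  FIRST(S)={a,b}  FIRST(A)={a,b}  FIRST(B)={b}  FIRST(C)={a,b}

FIRST(S) = ["a", "b"]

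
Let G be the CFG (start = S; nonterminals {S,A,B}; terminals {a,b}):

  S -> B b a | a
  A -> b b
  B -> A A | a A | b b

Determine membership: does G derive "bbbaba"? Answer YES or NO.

Convert to CNF:
  S -> B X2 | a
  A -> T0 T0
  B -> A A | T0 T0 | T1 A
  T0 -> b
  T1 -> a
  X2 -> T0 T1

CYK fill:
  [0..0]={T0}  "b"  orig:{}
  [1..1]={T0}  "b"  orig:{}
  [2..2]={T0}  "b"  orig:{}
  [3..3]={S,T1}  "a"  orig:{S}
  [4..4]={T0}  "b"  orig:{}
  [5..5]={S,T1}  "a"  orig:{S}
  [0..1]={A,B}  "bb"
  [1..2]={A,B}  "bb"
  [2..3]={X2}  "ba"  orig:{}
  [3..4]=∅  "ab"
  [4..5]={X2}  "ba"  orig:{}
  [0..2]=∅  "bbb"
  [1..3]=∅  "bba"
  [2..4]=∅  "bab"
  [3..5]=∅  "aba"
  [0..3]={S}  "bbba"
  [1..4]=∅  "bbab"
  [2..5]=∅  "baba"
  [0..4]=∅  "bbbab"
  [1..5]=∅  "bbaba"
  [0..5]=∅  "bbbaba"

S ∉ T[0,5] ⇒ NO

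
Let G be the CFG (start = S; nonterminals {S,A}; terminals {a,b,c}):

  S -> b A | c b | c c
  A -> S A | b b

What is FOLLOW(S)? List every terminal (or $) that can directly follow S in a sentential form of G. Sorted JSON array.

FIRST sets, iterate to fixpoint:
round 1:
  A via A→b b: +{b}
  S via S→b A: +{b}
  S via S→c b: +{c}
  FIRST(S)={b,c}  FIRST(A)={b}
round 2:
  A via A→S A: +{c}
  FIRST(S)={b,c}  FIRST(A)={b,c}
round 3: done
  FIRST(S)={b,c}  FIRST(A)={b,c}

Compute FOLLOW by fixpoint:
FOLLOW(S) := {$}
pass 1:
  A→S A: FOLLOW(S) ⊇ FIRST(A) = {b,c}; new: +{b,c}
  S→b A: FOLLOW(A) ⊇ FOLLOW(S) ⊇ {$,b,c}; new: +{$,b,c}
  S: {$,b,c}  A: {$,b,c}
pass 2: (stable)
  S: {$,b,c}  A: {$,b,c}

FOLLOW(S) = ["$", "b", "c"]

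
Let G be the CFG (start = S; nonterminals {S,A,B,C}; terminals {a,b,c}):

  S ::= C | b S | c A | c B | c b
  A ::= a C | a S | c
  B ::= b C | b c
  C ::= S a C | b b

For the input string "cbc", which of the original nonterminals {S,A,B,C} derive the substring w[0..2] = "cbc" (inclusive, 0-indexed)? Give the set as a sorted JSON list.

CNF form of G:
  S -> S X4 | T1 S | T1 T1 | T2 A | T2 B | T2 T1
  A -> T0 C | T0 S | c
  B -> T1 C | T1 T2
  C -> S X3 | T1 T1
  T0 -> a
  T1 -> b
  T2 -> c
  X3 -> T0 C
  X4 -> T0 C

Fill CYK table bottom-up — only the sub-triangle for w[0..2]:
  [0..0]={A,T2}  "c"  orig:{A}
  [1..1]={T1}  "b"  orig:{}
  [2..2]={A,T2}  "c"  orig:{A}
  [0..1]={S}  "cb"
  [1..2]={B}  "bc"
  [0..2]={S}  "cbc"

Original NTs in T[0,2] deriving "cbc": ["S"]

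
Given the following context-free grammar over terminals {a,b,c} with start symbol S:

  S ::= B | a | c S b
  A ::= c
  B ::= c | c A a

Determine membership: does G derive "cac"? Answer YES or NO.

Convert to CNF:
  S -> T0 X4 | T0 X5 | a | c
  A -> c
  B -> T0 X3 | c
  T0 -> c
  T1 -> a
  T2 -> b
  X3 -> A T1
  X4 -> A T1
  X5 -> S T2

Fill CYK table bottom-up:
  T[0,0] 'c' = {A,B,S,T0}  orig:{A,B,S}
  T[1,1] 'a' = {S,T1}  orig:{S}
  T[2,2] 'c' = {A,B,S,T0}  orig:{A,B,S}
  T[0,1] 'ca' = {X3,X4}  orig:{}
  T[1,2] 'ac' = ∅
  T[0,2] 'cac' = ∅

S ∉ T[0,2] ⇒ NO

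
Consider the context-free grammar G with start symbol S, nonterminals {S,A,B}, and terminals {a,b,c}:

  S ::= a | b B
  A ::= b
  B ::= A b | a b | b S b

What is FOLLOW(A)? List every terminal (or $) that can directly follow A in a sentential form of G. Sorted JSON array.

FIRST sets, iterate to fixpoint:
iter 1:
  A via A→b: +{b}
  B via B→A b: +{b}
  B via B→a b: +{a}
  S via S→a: +{a}
  S via S→b B: +{b}
  FIRST[S]={a,b}  FIRST[A]={b}  FIRST[B]={a,b}
iter 2: done
  FIRST[S]={a,b}  FIRST[A]={b}  FIRST[B]={a,b}

FOLLOW sets:
initialize: $ ∈ FOLLOW(S)
[1]
  B→A b: FOLLOW(A) ⊇ FIRST(b) = {b}; new: +{b}
  B→b S b: FOLLOW(S) ⊇ FIRST(b) = {b}; new: +{b}
  S→b B: FOLLOW(B) ⊇ FOLLOW(S) ⊇ {$,b}; new: +{$,b}
  FOLLOW[S]={$,b}  FOLLOW[A]={b}  FOLLOW[B]={$,b}
[2] — fixpoint
  FOLLOW[S]={$,b}  FOLLOW[A]={b}  FOLLOW[B]={$,b}

FOLLOW(A) = ["b"]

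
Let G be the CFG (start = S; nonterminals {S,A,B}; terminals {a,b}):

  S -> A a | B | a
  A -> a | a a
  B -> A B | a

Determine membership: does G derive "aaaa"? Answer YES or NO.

CNF form of G:
  S -> A B | A T0 | a
  A -> T0 T0 | a
  B -> A B | a
  T0 -> a

CYK table (by increasing span):
  [0..0]={A,B,S,T0}  "a"  orig:{A,B,S}
  [1..1]={A,B,S,T0}  "a"  orig:{A,B,S}
  [2..2]={A,B,S,T0}  "a"  orig:{A,B,S}
  [3..3]={A,B,S,T0}  "a"  orig:{A,B,S}
  [0..1]={A,B,S}  "aa"
  [1..2]={A,B,S}  "aa"
  [2..3]={A,B,S}  "aa"
  [0..2]={B,S}  "aaa"
  [1..3]={B,S}  "aaa"
  [0..3]={B,S}  "aaaa"

S ∈ T[0,3] ⇒ YES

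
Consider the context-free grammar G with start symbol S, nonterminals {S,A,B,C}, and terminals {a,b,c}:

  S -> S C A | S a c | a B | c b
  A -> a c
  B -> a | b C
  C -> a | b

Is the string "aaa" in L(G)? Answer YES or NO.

Convert to CNF:
  S -> S X3 | S X4 | T0 B | T1 T2
  A -> T0 T1
  B -> T2 C | a
  C -> a | b
  T0 -> a
  T1 -> c
  T2 -> b
  X3 -> C A
  X4 -> T0 T1

Fill CYK table bottom-up:
  cell(0,0) a: {B,C,T0}  orig:{B,C}
  cell(1,1) a: {B,C,T0}  orig:{B,C}
  cell(2,2) a: {B,C,T0}  orig:{B,C}
  cell(0,1) aa: {S}
  cell(1,2) aa: {S}
  cell(0,2) aaa: ∅

S ∉ T[0,2] ⇒ NO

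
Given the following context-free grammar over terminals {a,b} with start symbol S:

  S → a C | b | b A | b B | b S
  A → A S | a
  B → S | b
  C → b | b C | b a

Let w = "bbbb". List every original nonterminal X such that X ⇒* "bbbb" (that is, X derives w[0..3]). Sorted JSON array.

Convert to CNF:
  S -> T0 C | T1 A | T1 B | T1 S | b
  A -> A S | a
  B -> T0 C | T1 A | T1 B | T1 S | b
  C -> T1 C | T1 T0 | b
  T0 -> a
  T1 -> b

CYK fill (cells [i..j] with 0 ≤ i ≤ j ≤ 3 only):
  [0..0]={B,C,S,T1}  "b"  orig:{B,C,S}
  [1..1]={B,C,S,T1}  "b"  orig:{B,C,S}
  [2..2]={B,C,S,T1}  "b"  orig:{B,C,S}
  [3..3]={B,C,S,T1}  "b"  orig:{B,C,S}
  [0..1]={B,C,S}  "bb"
  [1..2]={B,C,S}  "bb"
  [2..3]={B,C,S}  "bb"
  [0..2]={B,C,S}  "bbb"
  [1..3]={B,C,S}  "bbb"
  [0..3]={B,C,S}  "bbbb"

Original NTs in T[0,3] deriving "bbbb": ["B", "C", "S"]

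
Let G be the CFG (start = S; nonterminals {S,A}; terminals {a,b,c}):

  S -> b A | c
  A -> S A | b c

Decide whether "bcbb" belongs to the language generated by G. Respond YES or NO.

CNF form of G:
  S -> T0 A | c
  A -> S A | T0 T1
  T0 -> b
  T1 -> c

Fill CYK table bottom-up:
  T[0,0] 'b' = {T0}  orig:{}
  T[1,1] 'c' = {S,T1}  orig:{S}
  T[2,2] 'b' = {T0}  orig:{}
  T[3,3] 'b' = {T0}  orig:{}
  T[0,1] 'bc' = {A}
  T[1,2] 'cb' = ∅
  T[2,3] 'bb' = ∅
  T[0,2] 'bcb' = ∅
  T[1,3] 'cbb' = ∅
  T[0,3] 'bcbb' = ∅

S ∉ T[0,3] ⇒ NO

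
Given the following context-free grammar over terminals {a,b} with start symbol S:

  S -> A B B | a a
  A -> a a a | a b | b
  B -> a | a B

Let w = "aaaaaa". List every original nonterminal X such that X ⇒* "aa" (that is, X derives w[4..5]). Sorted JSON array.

CNF form of G:
  S -> A X3 | T0 T0
  A -> T0 T1 | T0 X2 | b
  B -> T0 B | a
  T0 -> a
  T1 -> b
  X2 -> T0 T0
  X3 -> B B

Fill CYK table bottom-up — only the sub-triangle for w[4..5]:
  T[4,4] 'a' = {B,T0}  orig:{B}
  T[5,5] 'a' = {B,T0}  orig:{B}
  T[4,5] 'aa' = {B,S,X2,X3}  orig:{B,S}

Original NTs in T[4,5] deriving "aa": ["B", "S"]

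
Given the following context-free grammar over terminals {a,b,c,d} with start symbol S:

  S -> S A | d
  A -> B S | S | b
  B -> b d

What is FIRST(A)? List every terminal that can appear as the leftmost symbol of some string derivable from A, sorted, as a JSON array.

FIRST sets, iterate to fixpoint:
iter 1:
  A via A→b: +{b}
  B via B→b d: +{b}
  S via S→d: +{d}
  S: {d}  A: {b}  B: {b}
iter 2:
  A via A→S: +{d}
  S: {d}  A: {b,d}  B: {b}
iter 3: (no change)
  S: {d}  A: {b,d}  B: {b}

FIRST(A) = ["b", "d"]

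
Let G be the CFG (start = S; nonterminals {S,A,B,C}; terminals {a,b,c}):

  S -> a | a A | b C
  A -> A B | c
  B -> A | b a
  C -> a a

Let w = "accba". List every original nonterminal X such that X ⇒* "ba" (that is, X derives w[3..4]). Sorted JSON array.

Convert to CNF:
  S -> T0 C | T1 A | a
  A -> A B | c
  B -> A B | T0 T1 | c
  C -> T1 T1
  T0 -> b
  T1 -> a

CYK table (by increasing span) (cells [i..j] with 3 ≤ i ≤ j ≤ 4 only):
  [3..3]={T0}  "b"  orig:{}
  [4..4]={S,T1}  "a"  orig:{S}
  [3..4]={B}  "ba"

Original NTs in T[3,4] deriving "ba": ["B"]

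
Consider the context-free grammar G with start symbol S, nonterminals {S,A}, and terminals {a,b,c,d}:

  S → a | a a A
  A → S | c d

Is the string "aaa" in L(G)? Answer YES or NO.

Convert to CNF:
  S -> T0 X4 | a
  A -> T0 X3 | T1 T2 | a
  T0 -> a
  T1 -> c
  T2 -> d
  X3 -> T0 A
  X4 -> T0 A

CYK table (by increasing span):
  cell(0,0) a: {A,S,T0}  orig:{A,S}
  cell(1,1) a: {A,S,T0}  orig:{A,S}
  cell(2,2) a: {A,S,T0}  orig:{A,S}
  cell(0,1) aa: {X3,X4}  orig:{}
  cell(1,2) aa: {X3,X4}  orig:{}
  cell(0,2) aaa: {A,S}

S ∈ T[0,2] ⇒ YES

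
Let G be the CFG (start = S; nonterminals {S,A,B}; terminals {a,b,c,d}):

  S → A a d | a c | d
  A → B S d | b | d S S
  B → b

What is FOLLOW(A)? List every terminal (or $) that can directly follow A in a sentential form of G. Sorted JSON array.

Compute FIRST by fixpoint:
pass 1:
  A via A→b: +{b}
  A via A→d S S: +{d}
  B via B→b: +{b}
  S via S→A a d: +{b,d}
  S via S→a c: +{a}
  S: {a,b,d}  A: {b,d}  B: {b}
pass 2: done
  S: {a,b,d}  A: {b,d}  B: {b}

FOLLOW sets:
seed FOLLOW(S) with $
[1]
  A→B S d: FOLLOW(B) ⊇ FIRST(S) = {a,b,d}; new: +{a,b,d}
  A→B S d: FOLLOW(S) ⊇ FIRST(d) = {d}; new: +{d}
  A→d S S: FOLLOW(S) ⊇ FIRST(S) = {a,b,d}; new: +{a,b}
  S→A a d: FOLLOW(A) ⊇ FIRST(a) = {a}; new: +{a}
  FOLLOW[S]={$,a,b,d}  FOLLOW[A]={a}  FOLLOW[B]={a,b,d}
[2] (stable)
  FOLLOW[S]={$,a,b,d}  FOLLOW[A]={a}  FOLLOW[B]={a,b,d}

FOLLOW(A) = ["a"]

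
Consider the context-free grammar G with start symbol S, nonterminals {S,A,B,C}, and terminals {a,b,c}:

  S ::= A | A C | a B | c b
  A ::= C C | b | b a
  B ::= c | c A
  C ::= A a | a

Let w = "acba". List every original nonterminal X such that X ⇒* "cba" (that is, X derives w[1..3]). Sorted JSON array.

Convert to CNF:
  S -> A C | C C | T0 T1 | T1 B | T2 T0 | b
  A -> C C | T0 T1 | b
  B -> T2 A | c
  C -> A T1 | a
  T0 -> b
  T1 -> a
  T2 -> c

Fill CYK table bottom-up (cells [i..j] with 1 ≤ i ≤ j ≤ 3 only):
  T[1,1] 'c' = {B,T2}  orig:{B}
  T[2,2] 'b' = {A,S,T0}  orig:{A,S}
  T[3,3] 'a' = {C,T1}  orig:{C}
  T[1,2] 'cb' = {B,S}
  T[2,3] 'ba' = {A,C,S}
  T[1,3] 'cba' = {B}

Original NTs in T[1,3] deriving "cba": ["B"]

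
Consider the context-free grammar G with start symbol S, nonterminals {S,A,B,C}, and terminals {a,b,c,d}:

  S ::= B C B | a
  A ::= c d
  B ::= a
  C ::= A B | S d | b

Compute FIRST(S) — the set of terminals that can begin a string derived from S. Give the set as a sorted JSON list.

Compute FIRST by fixpoint:
[1]
  A via A→c d: +{c}
  B via B→a: +{a}
  C via C→A B: +{c}
  C via C→b: +{b}
  S via S→B C B: +{a}
  FIRST(S)={a}  FIRST(A)={c}  FIRST(B)={a}  FIRST(C)={b,c}
[2]
  C via C→S d: +{a}
  FIRST(S)={a}  FIRST(A)={c}  FIRST(B)={a}  FIRST(C)={a,b,c}
[3] done
  FIRST(S)={a}  FIRST(A)={c}  FIRST(B)={a}  FIRST(C)={a,b,c}

FIRST(S) = ["a"]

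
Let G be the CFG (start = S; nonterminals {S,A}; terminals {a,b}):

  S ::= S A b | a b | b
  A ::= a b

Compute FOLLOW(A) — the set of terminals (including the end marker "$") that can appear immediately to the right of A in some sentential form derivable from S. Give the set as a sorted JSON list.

FIRST iteration:
round 1:
  A via A→a b: +{a}
  S via S→a b: +{a}
  S via S→b: +{b}
  S: {a,b}  A: {a}
round 2: (no change)
  S: {a,b}  A: {a}

FOLLOW iteration:
FOLLOW(S) := {$}
round 1:
  S→S A b: FOLLOW(S) ⊇ FIRST(A) = {a}; new: +{a}
  S→S A b: FOLLOW(A) ⊇ FIRST(b) = {b}; new: +{b}
  S: {$,a}  A: {b}
round 2: done
  S: {$,a}  A: {b}

FOLLOW(A) = ["b"]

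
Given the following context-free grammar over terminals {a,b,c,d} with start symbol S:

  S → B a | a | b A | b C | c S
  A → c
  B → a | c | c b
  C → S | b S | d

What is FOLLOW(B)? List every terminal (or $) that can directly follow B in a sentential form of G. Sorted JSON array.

FIRST sets, iterate to fixpoint:
[1]
  A via A→c: +{c}
  B via B→a: +{a}
  B via B→c: +{c}
  C via C→b S: +{b}
  C via C→d: +{d}
  S via S→B a: +{a,c}
  S via S→b A: +{b}
  S: {a,b,c}  A: {c}  B: {a,c}  C: {b,d}
[2]
  C via C→S: +{a,c}
  S: {a,b,c}  A: {c}  B: {a,c}  C: {a,b,c,d}
[3] (no change)
  S: {a,b,c}  A: {c}  B: {a,c}  C: {a,b,c,d}

Compute FOLLOW by fixpoint:
FOLLOW(S) := {$}
[1]
  S→B a: FOLLOW(B) ⊇ FIRST(a) = {a}; new: +{a}
  S→b A: FOLLOW(A) ⊇ FOLLOW(S) ⊇ {$}; new: +{$}
  S→b C: FOLLOW(C) ⊇ FOLLOW(S) ⊇ {$}; new: +{$}
  FOLLOW(S)={$}  FOLLOW(A)={$}  FOLLOW(B)={a}  FOLLOW(C)={$}
[2] (stable)
  FOLLOW(S)={$}  FOLLOW(A)={$}  FOLLOW(B)={a}  FOLLOW(C)={$}

FOLLOW(B) = ["a"]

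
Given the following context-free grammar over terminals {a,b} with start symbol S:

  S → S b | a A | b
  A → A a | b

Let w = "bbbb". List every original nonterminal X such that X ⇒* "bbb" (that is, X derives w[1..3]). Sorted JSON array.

CNF form of G:
  S -> S T1 | T0 A | b
  A -> A T0 | b
  T0 -> a
  T1 -> b

CYK table (by increasing span), restricted to cells inside w[1..3]:
  T[1,1] 'b' = {A,S,T1}  orig:{A,S}
  T[2,2] 'b' = {A,S,T1}  orig:{A,S}
  T[3,3] 'b' = {A,S,T1}  orig:{A,S}
  T[1,2] 'bb' = {S}
  T[2,3] 'bb' = {S}
  T[1,3] 'bbb' = {S}

Original NTs in T[1,3] deriving "bbb": ["S"]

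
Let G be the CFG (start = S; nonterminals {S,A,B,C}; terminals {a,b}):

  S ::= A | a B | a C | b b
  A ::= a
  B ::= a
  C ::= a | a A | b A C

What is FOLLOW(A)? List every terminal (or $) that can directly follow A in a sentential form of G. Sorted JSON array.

Compute FIRST by fixpoint:
iter 1:
  A via A→a: +{a}
  B via B→a: +{a}
  C via C→a: +{a}
  C via C→b A C: +{b}
  S via S→A: +{a}
  S via S→b b: +{b}
  FIRST[S]={a,b}  FIRST[A]={a}  FIRST[B]={a}  FIRST[C]={a,b}
iter 2: done
  FIRST[S]={a,b}  FIRST[A]={a}  FIRST[B]={a}  FIRST[C]={a,b}

FOLLOW iteration:
FOLLOW(S) := {$}
iter 1:
  C→b A C: FOLLOW(A) ⊇ FIRST(C) = {a,b}; new: +{a,b}
  S→A: FOLLOW(A) ⊇ FOLLOW(S) ⊇ {$}; new: +{$}
  S→a B: FOLLOW(B) ⊇ FOLLOW(S) ⊇ {$}; new: +{$}
  S→a C: FOLLOW(C) ⊇ FOLLOW(S) ⊇ {$}; new: +{$}
  FOLLOW[S]={$}  FOLLOW[A]={$,a,b}  FOLLOW[B]={$}  FOLLOW[C]={$}
iter 2: done
  FOLLOW[S]={$}  FOLLOW[A]={$,a,b}  FOLLOW[B]={$}  FOLLOW[C]={$}

FOLLOW(A) = ["$", "a", "b"]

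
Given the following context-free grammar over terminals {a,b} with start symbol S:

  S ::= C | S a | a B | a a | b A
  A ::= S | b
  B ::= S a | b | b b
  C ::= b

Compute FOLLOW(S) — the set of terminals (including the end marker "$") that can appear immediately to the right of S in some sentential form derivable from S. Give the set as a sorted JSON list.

Compute FIRST by fixpoint:
round 1:
  A via A→b: +{b}
  B via B→b: +{b}
  C via C→b: +{b}
  S via S→C: +{b}
  S via S→a B: +{a}
  FIRST[S]={a,b}  FIRST[A]={b}  FIRST[B]={b}  FIRST[C]={b}
round 2:
  A via A→S: +{a}
  B via B→S a: +{a}
  FIRST[S]={a,b}  FIRST[A]={a,b}  FIRST[B]={a,b}  FIRST[C]={b}
round 3: done
  FIRST[S]={a,b}  FIRST[A]={a,b}  FIRST[B]={a,b}  FIRST[C]={b}

Compute FOLLOW by fixpoint:
initialize: $ ∈ FOLLOW(S)
pass 1:
  B→S a: FOLLOW(S) ⊇ FIRST(a) = {a}; new: +{a}
  S→C: FOLLOW(C) ⊇ FOLLOW(S) ⊇ {$,a}; new: +{$,a}
  S→a B: FOLLOW(B) ⊇ FOLLOW(S) ⊇ {$,a}; new: +{$,a}
  S→b A: FOLLOW(A) ⊇ FOLLOW(S) ⊇ {$,a}; new: +{$,a}
  FOLLOW(S)={$,a}  FOLLOW(A)={$,a}  FOLLOW(B)={$,a}  FOLLOW(C)={$,a}
pass 2: (no change)
  FOLLOW(S)={$,a}  FOLLOW(A)={$,a}  FOLLOW(B)={$,a}  FOLLOW(C)={$,a}

FOLLOW(S) = ["$", "a"]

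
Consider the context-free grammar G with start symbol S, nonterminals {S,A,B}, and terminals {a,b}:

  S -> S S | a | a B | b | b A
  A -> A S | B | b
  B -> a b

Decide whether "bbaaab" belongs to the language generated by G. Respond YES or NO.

CNF form of G:
  S -> S S | T0 B | T1 A | a | b
  A -> A S | T0 T1 | b
  B -> T0 T1
  T0 -> a
  T1 -> b

CYK fill:
  T[0,0] 'b' = {A,S,T1}  orig:{A,S}
  T[1,1] 'b' = {A,S,T1}  orig:{A,S}
  T[2,2] 'a' = {S,T0}  orig:{S}
  T[3,3] 'a' = {S,T0}  orig:{S}
  T[4,4] 'a' = {S,T0}  orig:{S}
  T[5,5] 'b' = {A,S,T1}  orig:{A,S}
  T[0,1] 'bb' = {A,S}
  T[1,2] 'ba' = {A,S}
  T[2,3] 'aa' = {S}
  T[3,4] 'aa' = {S}
  T[4,5] 'ab' = {A,B,S}
  T[0,2] 'bba' = {A,S}
  T[1,3] 'baa' = {A,S}
  T[2,4] 'aaa' = {S}
  T[3,5] 'aab' = {S}
  T[0,3] 'bbaa' = {A,S}
  T[1,4] 'baaa' = {A,S}
  T[2,5] 'aaab' = {S}
  T[0,4] 'bbaaa' = {A,S}
  T[1,5] 'baaab' = {A,S}
  T[0,5] 'bbaaab' = {A,S}

S ∈ T[0,5] ⇒ YES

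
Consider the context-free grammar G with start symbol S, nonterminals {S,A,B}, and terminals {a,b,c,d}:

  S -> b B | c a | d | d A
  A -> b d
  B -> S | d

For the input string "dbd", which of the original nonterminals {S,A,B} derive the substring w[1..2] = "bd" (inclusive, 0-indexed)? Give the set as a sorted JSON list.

Convert to CNF:
  S -> T0 B | T1 A | T2 T3 | d
  A -> T0 T1
  B -> T0 B | T1 A | T2 T3 | d
  T0 -> b
  T1 -> d
  T2 -> c
  T3 -> a

CYK table (by increasing span), restricted to cells inside w[1..2]:
  cell(1,1) b: {T0}  orig:{}
  cell(2,2) d: {B,S,T1}  orig:{B,S}
  cell(1,2) bd: {A,B,S}

Original NTs in T[1,2] deriving "bd": ["A", "B", "S"]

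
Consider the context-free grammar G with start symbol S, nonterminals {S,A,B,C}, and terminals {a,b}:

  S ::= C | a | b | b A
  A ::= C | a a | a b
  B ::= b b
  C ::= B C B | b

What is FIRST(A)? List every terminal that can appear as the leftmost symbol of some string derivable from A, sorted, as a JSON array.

Compute FIRST by fixpoint:
pass 1:
  A via A→a a: +{a}
  B via B→b b: +{b}
  C via C→B C B: +{b}
  S via S→C: +{b}
  S via S→a: +{a}
  S: {a,b}  A: {a}  B: {b}  C: {b}
pass 2:
  A via A→C: +{b}
  S: {a,b}  A: {a,b}  B: {b}  C: {b}
pass 3: done
  S: {a,b}  A: {a,b}  B: {b}  C: {b}

FIRST(A) = ["a", "b"]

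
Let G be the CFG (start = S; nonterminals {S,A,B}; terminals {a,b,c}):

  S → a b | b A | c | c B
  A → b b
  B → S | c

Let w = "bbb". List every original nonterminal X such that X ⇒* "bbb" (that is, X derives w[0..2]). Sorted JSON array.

CNF form of G:
  S -> T0 A | T1 T0 | T2 B | c
  A -> T0 T0
  B -> T0 A | T1 T0 | T2 B | c
  T0 -> b
  T1 -> a
  T2 -> c

Fill CYK table bottom-up — only the sub-triangle for w[0..2]:
  T[0,0] 'b' = {T0}  orig:{}
  T[1,1] 'b' = {T0}  orig:{}
  T[2,2] 'b' = {T0}  orig:{}
  T[0,1] 'bb' = {A}
  T[1,2] 'bb' = {A}
  T[0,2] 'bbb' = {B,S}

Original NTs in T[0,2] deriving "bbb": ["B", "S"]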